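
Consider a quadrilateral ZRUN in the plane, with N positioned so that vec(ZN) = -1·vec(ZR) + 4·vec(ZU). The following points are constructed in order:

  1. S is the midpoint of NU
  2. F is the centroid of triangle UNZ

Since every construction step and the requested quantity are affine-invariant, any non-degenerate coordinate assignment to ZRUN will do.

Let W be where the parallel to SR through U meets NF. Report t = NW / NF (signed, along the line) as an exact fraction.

t = 12/11

Assign Z = (0, 0), R = (1, 0), U = (0, 1), N = (-1, 4) — the answer is frame-independent, so this choice is without loss of generality.
1. S is the midpoint of NU ⇒ S = (-1/2, 5/2)
2. F is the centroid of triangle UNZ ⇒ F = (-1/3, 5/3)
through U parallel to SR: direction (3/2, -5/2); meets NF at W = (-3/11, 16/11)
W = N + t·(F−N) with t = 12/11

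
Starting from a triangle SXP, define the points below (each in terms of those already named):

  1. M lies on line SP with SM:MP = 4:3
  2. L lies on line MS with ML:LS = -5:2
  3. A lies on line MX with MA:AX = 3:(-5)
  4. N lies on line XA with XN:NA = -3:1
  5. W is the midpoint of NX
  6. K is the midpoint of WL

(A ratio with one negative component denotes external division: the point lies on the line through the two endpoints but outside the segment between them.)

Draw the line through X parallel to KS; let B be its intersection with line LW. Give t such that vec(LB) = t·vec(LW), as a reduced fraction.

Set S = (0, 0), X = (1, 0), P = (0, 1); any affine frame gives the same invariant.
1. M lies on line SP with SM:MP = 4:3 ⇒ M = (0, 4/7)
2. L lies on line MS with ML:LS = -5:2 ⇒ L = (0, -8/21)
3. A lies on line MX with MA:AX = 3:(-5) ⇒ A = (-3/2, 10/7)
4. N lies on line XA with XN:NA = -3:1 ⇒ N = (-11/4, 15/7)
5. W is the midpoint of NX ⇒ W = (-7/8, 15/14)
6. K is the midpoint of WL ⇒ K = (-7/16, 29/84)
through X parallel to KS: direction (7/16, -29/84); meets LW at B = (-43/32, 725/392)
B = L + t·(W−L) with t = 43/28

t = 43/28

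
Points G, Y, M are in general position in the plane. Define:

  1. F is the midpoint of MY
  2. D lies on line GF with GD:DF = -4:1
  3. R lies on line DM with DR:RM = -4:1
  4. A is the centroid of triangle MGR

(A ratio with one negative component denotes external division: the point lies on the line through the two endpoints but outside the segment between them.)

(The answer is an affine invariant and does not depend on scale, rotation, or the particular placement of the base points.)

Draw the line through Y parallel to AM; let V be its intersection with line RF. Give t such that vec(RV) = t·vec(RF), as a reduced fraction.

Choose coordinates G = (0, 0), Y = (1, 0), M = (0, 1).
1. F is the midpoint of MY ⇒ F = (1/2, 1/2)
2. D lies on line GF with GD:DF = -4:1 ⇒ D = (2/3, 2/3)
3. R lies on line DM with DR:RM = -4:1 ⇒ R = (-2/9, 10/9)
4. A is the centroid of triangle MGR ⇒ A = (-2/27, 19/27)
through Y parallel to AM: direction (2/27, 8/27); meets RF at V = (64/63, 4/63)
V = R + t·(F−R) with t = 12/7

t = 12/7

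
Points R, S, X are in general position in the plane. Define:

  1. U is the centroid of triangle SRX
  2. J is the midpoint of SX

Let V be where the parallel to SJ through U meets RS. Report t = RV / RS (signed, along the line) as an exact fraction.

t = 2/3

Set R = (0, 0), S = (1, 0), X = (0, 1); any affine frame gives the same invariant.
1. U is the centroid of triangle SRX ⇒ U = (1/3, 1/3)
2. J is the midpoint of SX ⇒ J = (1/2, 1/2)
through U parallel to SJ: direction (-1/2, 1/2); meets RS at V = (2/3, 0)
V = R + t·(S−R) with t = 2/3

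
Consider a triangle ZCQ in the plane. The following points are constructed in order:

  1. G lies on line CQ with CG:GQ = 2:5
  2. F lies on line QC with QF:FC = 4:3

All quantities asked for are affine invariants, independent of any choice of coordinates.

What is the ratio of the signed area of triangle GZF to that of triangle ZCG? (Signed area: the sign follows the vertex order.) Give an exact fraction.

[GZF]:[ZCG] = -1/2

Assign Z = (0, 0), C = (1, 0), Q = (0, 1) — the answer is frame-independent, so this choice is without loss of generality.
1. G lies on line CQ with CG:GQ = 2:5 ⇒ G = (5/7, 2/7)
2. F lies on line QC with QF:FC = 4:3 ⇒ F = (4/7, 3/7)
2·[GZF] = -1/7, 2·[ZCG] = 2/7
[GZF]:[ZCG] = -1/7:2/7 = -1/2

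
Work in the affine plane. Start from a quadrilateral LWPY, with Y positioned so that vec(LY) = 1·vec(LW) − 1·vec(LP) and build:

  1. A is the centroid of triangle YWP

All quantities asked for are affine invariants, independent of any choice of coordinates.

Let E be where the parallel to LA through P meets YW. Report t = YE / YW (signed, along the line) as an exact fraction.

t = 2

Set L = (0, 0), W = (1, 0), P = (0, 1), Y = (1, -1); any affine frame gives the same invariant.
1. A is the centroid of triangle YWP ⇒ A = (2/3, 0)
through P parallel to LA: direction (2/3, 0); meets YW at E = (1, 1)
E = Y + t·(W−Y) with t = 2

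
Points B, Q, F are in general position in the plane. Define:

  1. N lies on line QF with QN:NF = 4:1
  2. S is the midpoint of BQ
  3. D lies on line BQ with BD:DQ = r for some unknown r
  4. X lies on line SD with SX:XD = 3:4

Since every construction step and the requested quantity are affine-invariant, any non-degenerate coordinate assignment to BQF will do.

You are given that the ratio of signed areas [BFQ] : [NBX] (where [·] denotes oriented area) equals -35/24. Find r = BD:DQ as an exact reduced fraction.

r = -4

Set B = (0, 0), Q = (1, 0), F = (0, 1); any affine frame gives the same invariant.
1. N lies on line QF with QN:NF = 4:1 ⇒ N = (1/5, 4/5)
2. S is the midpoint of BQ ⇒ S = (1/2, 0)
3. With BD:DQ = r, write λ = r/(r+1) so D = B + λ·(Q−B); D is affine-linear in λ
4. X lies on line SD with SX:XD = 3:4 ⇒ X is an affine combination of earlier points and hence also affine-linear in λ
Every point depending on D is an affine combination of D and λ-independent points, so each such coordinate is linear in λ; the λ² term in each signed area is a multiple of (Q−B)×(Q−B) = 0, so 2·[BFQ] and 2·[NBX] are each linear in λ. Evaluating at λ=0 and λ=1:
  2·[BFQ] = -1,   2·[NBX] = 12/35·λ + 8/35
So [BFQ]:[NBX] = (-1) / (12/35·λ + 8/35). Setting this equal to -35/24:
  -1 = -35/24·(12/35·λ + 8/35)  ⇒  λ = 4/3
Then r = λ/(1−λ) = (4/3)/(-1/3) = -4. Check: with r = -4, D = (4/3, 0) and [BFQ]:[NBX] = -35/24 as required.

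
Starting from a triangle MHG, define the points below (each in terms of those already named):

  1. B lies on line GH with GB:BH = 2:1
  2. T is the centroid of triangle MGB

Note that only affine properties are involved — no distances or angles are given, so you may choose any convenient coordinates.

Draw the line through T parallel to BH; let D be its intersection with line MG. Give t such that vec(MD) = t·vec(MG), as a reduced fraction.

Set M = (0, 0), H = (1, 0), G = (0, 1); any affine frame gives the same invariant.
1. B lies on line GH with GB:BH = 2:1 ⇒ B = (2/3, 1/3)
2. T is the centroid of triangle MGB ⇒ T = (2/9, 4/9)
through T parallel to BH: direction (1/3, -1/3); meets MG at D = (0, 2/3)
D = M + t·(G−M) with t = 2/3

t = 2/3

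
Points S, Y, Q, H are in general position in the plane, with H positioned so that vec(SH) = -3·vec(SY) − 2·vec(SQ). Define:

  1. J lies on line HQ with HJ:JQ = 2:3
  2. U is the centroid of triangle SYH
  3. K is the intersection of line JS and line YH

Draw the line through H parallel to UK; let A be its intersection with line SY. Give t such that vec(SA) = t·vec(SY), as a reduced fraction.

Assign S = (0, 0), Y = (1, 0), Q = (0, 1), H = (-3, -2) — the answer is frame-independent, so this choice is without loss of generality.
1. J lies on line HQ with HJ:JQ = 2:3 ⇒ J = (-9/5, -4/5)
2. U is the centroid of triangle SYH ⇒ U = (-2/3, -2/3)
3. K is the intersection of line JS and line YH ⇒ K = (9, 4)
through H parallel to UK: direction (29/3, 14/3); meets SY at A = (8/7, 0)
A = S + t·(Y−S) with t = 8/7

t = 8/7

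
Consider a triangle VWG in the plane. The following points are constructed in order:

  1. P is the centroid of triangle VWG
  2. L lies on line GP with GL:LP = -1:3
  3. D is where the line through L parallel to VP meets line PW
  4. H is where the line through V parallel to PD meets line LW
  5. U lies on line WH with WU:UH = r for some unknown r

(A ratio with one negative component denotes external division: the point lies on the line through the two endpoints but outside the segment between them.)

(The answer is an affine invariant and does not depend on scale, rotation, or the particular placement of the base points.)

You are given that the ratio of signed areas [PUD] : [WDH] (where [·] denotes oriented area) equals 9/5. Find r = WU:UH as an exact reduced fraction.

r = -3/4

Set V = (0, 0), W = (1, 0), G = (0, 1); any affine frame gives the same invariant.
1. P is the centroid of triangle VWG ⇒ P = (1/3, 1/3)
2. L lies on line GP with GL:LP = -1:3 ⇒ L = (-1/6, 4/3)
3. D is where the line through L parallel to VP meets line PW ⇒ D = (-2/3, 5/6)
4. H is where the line through V parallel to PD meets line LW ⇒ H = (16/9, -8/9)
5. With WU:UH = r, write λ = r/(r+1) so U = W + λ·(H−W); U is affine-linear in λ
Every point depending on U is an affine combination of U and λ-independent points, so each such coordinate is linear in λ; the λ² term in each signed area is a multiple of (H−W)×(H−W) = 0, so 2·[PUD] and 2·[WDH] are each linear in λ. Evaluating at λ=0 and λ=1:
  2·[PUD] = -1/2·λ,   2·[WDH] = 5/6
So [PUD]:[WDH] = (-1/2·λ) / (5/6). Setting this equal to 9/5:
  -1/2·λ = 9/5·(5/6)  ⇒  λ = -3
Then r = λ/(1−λ) = (-3)/(4) = -3/4. Check: with r = -3/4, U = (-4/3, 8/3) and [PUD]:[WDH] = 9/5 as required.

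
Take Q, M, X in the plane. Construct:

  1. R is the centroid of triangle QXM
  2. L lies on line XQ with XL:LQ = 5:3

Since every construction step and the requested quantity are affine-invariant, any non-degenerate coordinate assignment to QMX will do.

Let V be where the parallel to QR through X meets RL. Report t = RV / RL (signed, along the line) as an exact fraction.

t = 8/3

Work in coordinates with Q = (0, 0), M = (1, 0), X = (0, 1).
1. R is the centroid of triangle QXM ⇒ R = (1/3, 1/3)
2. L lies on line XQ with XL:LQ = 5:3 ⇒ L = (0, 3/8)
through X parallel to QR: direction (1/3, 1/3); meets RL at V = (-5/9, 4/9)
V = R + t·(L−R) with t = 8/3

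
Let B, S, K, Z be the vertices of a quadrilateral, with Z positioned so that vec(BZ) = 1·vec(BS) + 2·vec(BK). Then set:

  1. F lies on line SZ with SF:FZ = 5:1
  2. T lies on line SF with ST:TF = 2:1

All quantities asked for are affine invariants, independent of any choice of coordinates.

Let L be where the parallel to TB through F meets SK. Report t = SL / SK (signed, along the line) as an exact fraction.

Work in coordinates with B = (0, 0), S = (1, 0), K = (0, 1), Z = (1, 2).
1. F lies on line SZ with SF:FZ = 5:1 ⇒ F = (1, 5/3)
2. T lies on line SF with ST:TF = 2:1 ⇒ T = (1, 10/9)
through F parallel to TB: direction (-1, -10/9); meets SK at L = (4/19, 15/19)
L = S + t·(K−S) with t = 15/19

t = 15/19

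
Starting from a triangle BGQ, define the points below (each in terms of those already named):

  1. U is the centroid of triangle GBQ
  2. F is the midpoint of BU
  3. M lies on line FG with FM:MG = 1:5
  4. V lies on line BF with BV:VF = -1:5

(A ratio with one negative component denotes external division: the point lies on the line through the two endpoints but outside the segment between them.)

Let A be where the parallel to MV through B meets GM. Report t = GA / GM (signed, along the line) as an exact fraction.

Assign B = (0, 0), G = (1, 0), Q = (0, 1) — the answer is frame-independent, so this choice is without loss of generality.
1. U is the centroid of triangle GBQ ⇒ U = (1/3, 1/3)
2. F is the midpoint of BU ⇒ F = (1/6, 1/6)
3. M lies on line FG with FM:MG = 1:5 ⇒ M = (11/36, 5/36)
4. V lies on line BF with BV:VF = -1:5 ⇒ V = (-1/24, -1/24)
through B parallel to MV: direction (-25/72, -13/72); meets GM at A = (5/18, 13/90)
A = G + t·(M−G) with t = 26/25

t = 26/25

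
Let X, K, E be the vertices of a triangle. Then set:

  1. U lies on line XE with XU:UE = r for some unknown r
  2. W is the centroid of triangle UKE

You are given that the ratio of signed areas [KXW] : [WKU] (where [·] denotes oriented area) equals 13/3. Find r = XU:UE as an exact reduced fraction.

Choose coordinates X = (0, 0), K = (1, 0), E = (0, 1).
1. With XU:UE = r, write λ = r/(r+1) so U = X + λ·(E−X); U is affine-linear in λ
2. W is the centroid of triangle UKE ⇒ W is an affine combination of earlier points and hence also affine-linear in λ
Every point depending on U is an affine combination of U and λ-independent points, so each such coordinate is linear in λ; the λ² term in each signed area is a multiple of (E−X)×(E−X) = 0, so 2·[KXW] and 2·[WKU] are each linear in λ. Evaluating at λ=0 and λ=1:
  2·[KXW] = -1/3·λ − 1/3,   2·[WKU] = 1/3·λ − 1/3
So [KXW]:[WKU] = (-1/3·λ − 1/3) / (1/3·λ − 1/3). Setting this equal to 13/3:
  -1/3·λ − 1/3 = 13/3·(1/3·λ − 1/3)  ⇒  λ = 5/8
Then r = λ/(1−λ) = (5/8)/(3/8) = 5/3. Check: with r = 5/3, U = (0, 5/8) and [KXW]:[WKU] = 13/3 as required.

r = 5/3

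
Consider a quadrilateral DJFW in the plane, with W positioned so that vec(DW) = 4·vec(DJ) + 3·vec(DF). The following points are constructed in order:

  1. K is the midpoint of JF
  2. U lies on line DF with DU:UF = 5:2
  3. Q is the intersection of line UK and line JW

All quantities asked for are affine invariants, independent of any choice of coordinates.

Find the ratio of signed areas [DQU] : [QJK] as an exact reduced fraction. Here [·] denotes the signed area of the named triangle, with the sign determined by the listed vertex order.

Assign D = (0, 0), J = (1, 0), F = (0, 1), W = (4, 3) — the answer is frame-independent, so this choice is without loss of generality.
1. K is the midpoint of JF ⇒ K = (1/2, 1/2)
2. U lies on line DF with DU:UF = 5:2 ⇒ U = (0, 5/7)
3. Q is the intersection of line UK and line JW ⇒ Q = (6/5, 1/5)
2·[DQU] = 6/7, 2·[QJK] = -1/5
[DQU]:[QJK] = 6/7:-1/5 = -30/7

[DQU]:[QJK] = -30/7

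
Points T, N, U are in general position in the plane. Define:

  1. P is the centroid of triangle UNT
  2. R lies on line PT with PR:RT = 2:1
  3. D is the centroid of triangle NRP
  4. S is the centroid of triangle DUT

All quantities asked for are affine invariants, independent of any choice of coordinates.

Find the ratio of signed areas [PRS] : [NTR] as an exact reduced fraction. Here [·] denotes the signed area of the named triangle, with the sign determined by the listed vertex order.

[PRS]:[NTR] = 4/9

Assign T = (0, 0), N = (1, 0), U = (0, 1) — the answer is frame-independent, so this choice is without loss of generality.
1. P is the centroid of triangle UNT ⇒ P = (1/3, 1/3)
2. R lies on line PT with PR:RT = 2:1 ⇒ R = (1/9, 1/9)
3. D is the centroid of triangle NRP ⇒ D = (13/27, 4/27)
4. S is the centroid of triangle DUT ⇒ S = (13/81, 31/81)
2·[PRS] = -4/81, 2·[NTR] = -1/9
[PRS]:[NTR] = -4/81:-1/9 = 4/9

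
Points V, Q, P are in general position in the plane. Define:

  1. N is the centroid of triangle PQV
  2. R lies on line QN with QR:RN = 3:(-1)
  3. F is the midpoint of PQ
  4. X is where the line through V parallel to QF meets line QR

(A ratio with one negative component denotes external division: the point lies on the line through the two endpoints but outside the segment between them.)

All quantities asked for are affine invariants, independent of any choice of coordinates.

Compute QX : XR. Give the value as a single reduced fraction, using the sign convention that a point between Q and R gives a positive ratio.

QX:XR = -2

Set V = (0, 0), Q = (1, 0), P = (0, 1); any affine frame gives the same invariant.
1. N is the centroid of triangle PQV ⇒ N = (1/3, 1/3)
2. R lies on line QN with QR:RN = 3:(-1) ⇒ R = (0, 1/2)
3. F is the midpoint of PQ ⇒ F = (1/2, 1/2)
4. X is where the line through V parallel to QF meets line QR ⇒ X = (-1, 1)
X = Q + t·(R−Q) with t = 2, so QX:XR = t:(1−t) = 2:-1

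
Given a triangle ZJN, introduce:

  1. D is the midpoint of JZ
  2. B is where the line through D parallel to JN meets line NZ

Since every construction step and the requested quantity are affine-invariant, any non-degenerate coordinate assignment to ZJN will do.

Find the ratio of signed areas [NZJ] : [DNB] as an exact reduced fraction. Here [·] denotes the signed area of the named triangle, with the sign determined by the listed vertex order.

[NZJ]:[DNB] = 4

Assign Z = (0, 0), J = (1, 0), N = (0, 1) — the answer is frame-independent, so this choice is without loss of generality.
1. D is the midpoint of JZ ⇒ D = (1/2, 0)
2. B is where the line through D parallel to JN meets line NZ ⇒ B = (0, 1/2)
2·[NZJ] = 1, 2·[DNB] = 1/4
[NZJ]:[DNB] = 1:1/4 = 4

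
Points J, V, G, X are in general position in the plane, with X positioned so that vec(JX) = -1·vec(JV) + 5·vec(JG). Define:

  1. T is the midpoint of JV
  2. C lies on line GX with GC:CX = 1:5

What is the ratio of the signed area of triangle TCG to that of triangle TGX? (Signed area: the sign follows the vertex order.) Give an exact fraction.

[TCG]:[TGX] = -1/6

Work in coordinates with J = (0, 0), V = (1, 0), G = (0, 1), X = (-1, 5).
1. T is the midpoint of JV ⇒ T = (1/2, 0)
2. C lies on line GX with GC:CX = 1:5 ⇒ C = (-1/6, 5/3)
2·[TCG] = 1/6, 2·[TGX] = -1
[TCG]:[TGX] = 1/6:-1 = -1/6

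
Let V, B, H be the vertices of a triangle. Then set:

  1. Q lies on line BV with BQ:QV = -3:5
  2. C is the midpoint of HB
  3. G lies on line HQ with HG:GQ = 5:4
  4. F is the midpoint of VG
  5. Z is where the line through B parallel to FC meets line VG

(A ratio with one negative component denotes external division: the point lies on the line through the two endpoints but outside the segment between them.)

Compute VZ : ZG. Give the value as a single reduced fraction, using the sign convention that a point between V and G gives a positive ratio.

Choose coordinates V = (0, 0), B = (1, 0), H = (0, 1).
1. Q lies on line BV with BQ:QV = -3:5 ⇒ Q = (5/2, 0)
2. C is the midpoint of HB ⇒ C = (1/2, 1/2)
3. G lies on line HQ with HG:GQ = 5:4 ⇒ G = (25/18, 4/9)
4. F is the midpoint of VG ⇒ F = (25/36, 2/9)
5. Z is where the line through B parallel to FC meets line VG ⇒ Z = (125/153, 40/153)
Z = V + t·(G−V) with t = 10/17, so VZ:ZG = t:(1−t) = 10/17:7/17

VZ:ZG = 10/7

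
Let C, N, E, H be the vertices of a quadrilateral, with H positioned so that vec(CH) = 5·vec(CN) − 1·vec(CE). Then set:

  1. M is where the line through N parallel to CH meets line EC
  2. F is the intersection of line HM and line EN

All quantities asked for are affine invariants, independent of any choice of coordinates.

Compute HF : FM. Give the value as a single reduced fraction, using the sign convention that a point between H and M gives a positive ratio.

Set C = (0, 0), N = (1, 0), E = (0, 1), H = (5, -1); any affine frame gives the same invariant.
1. M is where the line through N parallel to CH meets line EC ⇒ M = (0, 1/5)
2. F is the intersection of line HM and line EN ⇒ F = (20/19, -1/19)
F = H + t·(M−H) with t = 15/19, so HF:FM = t:(1−t) = 15/19:4/19

HF:FM = 15/4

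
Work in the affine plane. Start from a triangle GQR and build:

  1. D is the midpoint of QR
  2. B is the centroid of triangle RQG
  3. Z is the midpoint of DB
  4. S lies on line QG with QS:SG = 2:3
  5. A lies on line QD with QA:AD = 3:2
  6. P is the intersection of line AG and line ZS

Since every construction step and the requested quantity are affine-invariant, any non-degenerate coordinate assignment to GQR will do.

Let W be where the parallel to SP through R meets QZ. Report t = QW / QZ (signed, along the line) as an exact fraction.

t = 7/5

Set G = (0, 0), Q = (1, 0), R = (0, 1); any affine frame gives the same invariant.
1. D is the midpoint of QR ⇒ D = (1/2, 1/2)
2. B is the centroid of triangle RQG ⇒ B = (1/3, 1/3)
3. Z is the midpoint of DB ⇒ Z = (5/12, 5/12)
4. S lies on line QG with QS:SG = 2:3 ⇒ S = (3/5, 0)
5. A lies on line QD with QA:AD = 3:2 ⇒ A = (7/10, 3/10)
6. P is the intersection of line AG and line ZS ⇒ P = (105/208, 45/208)
through R parallel to SP: direction (-99/1040, 45/208); meets QZ at W = (11/60, 7/12)
W = Q + t·(Z−Q) with t = 7/5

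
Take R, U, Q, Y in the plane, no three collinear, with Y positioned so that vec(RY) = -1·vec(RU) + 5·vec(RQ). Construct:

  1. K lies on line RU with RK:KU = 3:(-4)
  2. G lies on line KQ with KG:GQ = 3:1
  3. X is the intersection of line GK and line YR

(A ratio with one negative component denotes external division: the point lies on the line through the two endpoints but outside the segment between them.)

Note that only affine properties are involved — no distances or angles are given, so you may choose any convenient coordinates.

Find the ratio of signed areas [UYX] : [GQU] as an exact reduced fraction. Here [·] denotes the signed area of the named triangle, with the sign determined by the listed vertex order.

[UYX]:[GQU] = -65/16

Choose coordinates R = (0, 0), U = (1, 0), Q = (0, 1), Y = (-1, 5).
1. K lies on line RU with RK:KU = 3:(-4) ⇒ K = (-3, 0)
2. G lies on line KQ with KG:GQ = 3:1 ⇒ G = (-3/4, 3/4)
3. X is the intersection of line GK and line YR ⇒ X = (-3/16, 15/16)
2·[UYX] = 65/16, 2·[GQU] = -1
[UYX]:[GQU] = 65/16:-1 = -65/16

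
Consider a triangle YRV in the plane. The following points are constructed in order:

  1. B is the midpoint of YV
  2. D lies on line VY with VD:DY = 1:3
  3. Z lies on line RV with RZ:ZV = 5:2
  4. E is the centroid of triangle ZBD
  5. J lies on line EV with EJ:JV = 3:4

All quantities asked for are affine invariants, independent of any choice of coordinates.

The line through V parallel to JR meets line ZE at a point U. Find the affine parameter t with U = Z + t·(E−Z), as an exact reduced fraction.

Set Y = (0, 0), R = (1, 0), V = (0, 1); any affine frame gives the same invariant.
1. B is the midpoint of YV ⇒ B = (0, 1/2)
2. D lies on line VY with VD:DY = 1:3 ⇒ D = (0, 3/4)
3. Z lies on line RV with RZ:ZV = 5:2 ⇒ Z = (2/7, 5/7)
4. E is the centroid of triangle ZBD ⇒ E = (2/21, 55/84)
5. J lies on line EV with EJ:JV = 3:4 ⇒ J = (8/147, 118/147)
through V parallel to JR: direction (139/147, -118/147); meets ZE at U = (278/861, 625/861)
U = Z + t·(E−Z) with t = -8/41

t = -8/41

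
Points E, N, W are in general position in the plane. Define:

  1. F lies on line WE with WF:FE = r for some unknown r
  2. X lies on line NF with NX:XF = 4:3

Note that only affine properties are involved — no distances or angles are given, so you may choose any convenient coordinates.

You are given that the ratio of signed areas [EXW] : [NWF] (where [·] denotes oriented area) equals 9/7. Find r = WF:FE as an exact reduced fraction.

Work in coordinates with E = (0, 0), N = (1, 0), W = (0, 1).
1. With WF:FE = r, write λ = r/(r+1) so F = W + λ·(E−W); F is affine-linear in λ
2. X lies on line NF with NX:XF = 4:3 ⇒ X is an affine combination of earlier points and hence also affine-linear in λ
Every point depending on F is an affine combination of F and λ-independent points, so each such coordinate is linear in λ; the λ² term in each signed area is a multiple of (E−W)×(E−W) = 0, so 2·[EXW] and 2·[NWF] are each linear in λ. Evaluating at λ=0 and λ=1:
  2·[EXW] = 3/7,   2·[NWF] = λ
So [EXW]:[NWF] = (3/7) / (λ). Setting this equal to 9/7:
  3/7 = 9/7·(λ)  ⇒  λ = 1/3
Then r = λ/(1−λ) = (1/3)/(2/3) = 1/2. Check: with r = 1/2, F = (0, 2/3) and [EXW]:[NWF] = 9/7 as required.

r = 1/2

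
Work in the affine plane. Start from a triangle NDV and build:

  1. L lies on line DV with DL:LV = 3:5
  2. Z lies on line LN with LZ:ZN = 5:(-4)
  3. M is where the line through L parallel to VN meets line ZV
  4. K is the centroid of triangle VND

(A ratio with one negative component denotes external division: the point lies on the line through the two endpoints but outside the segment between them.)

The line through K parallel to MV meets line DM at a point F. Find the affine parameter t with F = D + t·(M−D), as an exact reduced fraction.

Set N = (0, 0), D = (1, 0), V = (0, 1); any affine frame gives the same invariant.
1. L lies on line DV with DL:LV = 3:5 ⇒ L = (5/8, 3/8)
2. Z lies on line LN with LZ:ZN = 5:(-4) ⇒ Z = (-5/2, -3/2)
3. M is where the line through L parallel to VN meets line ZV ⇒ M = (5/8, 13/8)
4. K is the centroid of triangle VND ⇒ K = (1/3, 1/3)
through K parallel to MV: direction (-5/8, -5/8); meets DM at F = (13/16, 13/16)
F = D + t·(M−D) with t = 1/2

t = 1/2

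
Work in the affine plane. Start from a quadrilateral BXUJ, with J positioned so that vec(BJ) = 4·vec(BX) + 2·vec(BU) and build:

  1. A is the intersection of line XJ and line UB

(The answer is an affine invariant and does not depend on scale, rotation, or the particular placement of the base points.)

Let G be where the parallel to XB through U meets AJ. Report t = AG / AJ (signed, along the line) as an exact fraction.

Choose coordinates B = (0, 0), X = (1, 0), U = (0, 1), J = (4, 2).
1. A is the intersection of line XJ and line UB ⇒ A = (0, -2/3)
through U parallel to XB: direction (-1, 0); meets AJ at G = (5/2, 1)
G = A + t·(J−A) with t = 5/8

t = 5/8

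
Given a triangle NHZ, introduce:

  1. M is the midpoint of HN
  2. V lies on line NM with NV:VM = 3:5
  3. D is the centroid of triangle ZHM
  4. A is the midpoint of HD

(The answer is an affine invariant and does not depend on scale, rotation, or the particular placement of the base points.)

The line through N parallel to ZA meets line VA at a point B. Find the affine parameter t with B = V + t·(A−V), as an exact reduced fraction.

Work in coordinates with N = (0, 0), H = (1, 0), Z = (0, 1).
1. M is the midpoint of HN ⇒ M = (1/2, 0)
2. V lies on line NM with NV:VM = 3:5 ⇒ V = (3/16, 0)
3. D is the centroid of triangle ZHM ⇒ D = (1/2, 1/3)
4. A is the midpoint of HD ⇒ A = (3/4, 1/6)
through N parallel to ZA: direction (3/4, -5/6); meets VA at B = (3/76, -5/114)
B = V + t·(A−V) with t = -5/19

t = -5/19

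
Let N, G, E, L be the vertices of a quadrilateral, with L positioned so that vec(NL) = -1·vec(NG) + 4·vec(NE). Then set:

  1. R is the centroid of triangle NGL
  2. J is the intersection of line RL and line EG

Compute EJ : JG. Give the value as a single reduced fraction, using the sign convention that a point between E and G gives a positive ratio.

EJ:JG = 1/4

Work in coordinates with N = (0, 0), G = (1, 0), E = (0, 1), L = (-1, 4).
1. R is the centroid of triangle NGL ⇒ R = (0, 4/3)
2. J is the intersection of line RL and line EG ⇒ J = (1/5, 4/5)
J = E + t·(G−E) with t = 1/5, so EJ:JG = t:(1−t) = 1/5:4/5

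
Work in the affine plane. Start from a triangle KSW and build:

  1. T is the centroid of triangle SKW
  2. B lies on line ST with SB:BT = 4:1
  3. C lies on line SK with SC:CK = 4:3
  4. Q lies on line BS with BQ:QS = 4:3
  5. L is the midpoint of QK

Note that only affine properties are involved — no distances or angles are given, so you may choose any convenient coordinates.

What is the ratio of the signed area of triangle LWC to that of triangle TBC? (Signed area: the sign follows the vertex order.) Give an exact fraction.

Work in coordinates with K = (0, 0), S = (1, 0), W = (0, 1).
1. T is the centroid of triangle SKW ⇒ T = (1/3, 1/3)
2. B lies on line ST with SB:BT = 4:1 ⇒ B = (7/15, 4/15)
3. C lies on line SK with SC:CK = 4:3 ⇒ C = (3/7, 0)
4. Q lies on line BS with BQ:QS = 4:3 ⇒ Q = (27/35, 4/35)
5. L is the midpoint of QK ⇒ L = (27/70, 2/35)
2·[LWC] = -9/490, 2·[TBC] = -4/105
[LWC]:[TBC] = -9/490:-4/105 = 27/56

[LWC]:[TBC] = 27/56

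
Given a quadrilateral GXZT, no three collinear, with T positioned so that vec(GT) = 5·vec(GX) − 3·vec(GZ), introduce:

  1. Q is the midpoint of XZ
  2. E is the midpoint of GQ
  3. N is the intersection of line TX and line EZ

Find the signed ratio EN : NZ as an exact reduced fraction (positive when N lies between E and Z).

Assign G = (0, 0), X = (1, 0), Z = (0, 1), T = (5, -3) — the answer is frame-independent, so this choice is without loss of generality.
1. Q is the midpoint of XZ ⇒ Q = (1/2, 1/2)
2. E is the midpoint of GQ ⇒ E = (1/4, 1/4)
3. N is the intersection of line TX and line EZ ⇒ N = (1/9, 2/3)
N = E + t·(Z−E) with t = 5/9, so EN:NZ = t:(1−t) = 5/9:4/9

EN:NZ = 5/4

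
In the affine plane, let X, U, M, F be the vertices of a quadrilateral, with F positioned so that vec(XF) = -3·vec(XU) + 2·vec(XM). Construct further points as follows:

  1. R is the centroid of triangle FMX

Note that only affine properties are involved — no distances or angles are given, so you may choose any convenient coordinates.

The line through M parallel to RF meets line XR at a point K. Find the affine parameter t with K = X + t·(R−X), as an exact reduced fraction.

t = 2

Choose coordinates X = (0, 0), U = (1, 0), M = (0, 1), F = (-3, 2).
1. R is the centroid of triangle FMX ⇒ R = (-1, 1)
through M parallel to RF: direction (-2, 1); meets XR at K = (-2, 2)
K = X + t·(R−X) with t = 2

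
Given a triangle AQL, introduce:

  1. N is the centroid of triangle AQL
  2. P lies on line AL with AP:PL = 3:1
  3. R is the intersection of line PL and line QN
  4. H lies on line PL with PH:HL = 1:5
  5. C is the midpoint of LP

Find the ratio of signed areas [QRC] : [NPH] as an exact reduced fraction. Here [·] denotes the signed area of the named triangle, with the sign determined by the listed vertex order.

Assign A = (0, 0), Q = (1, 0), L = (0, 1) — the answer is frame-independent, so this choice is without loss of generality.
1. N is the centroid of triangle AQL ⇒ N = (1/3, 1/3)
2. P lies on line AL with AP:PL = 3:1 ⇒ P = (0, 3/4)
3. R is the intersection of line PL and line QN ⇒ R = (0, 1/2)
4. H lies on line PL with PH:HL = 1:5 ⇒ H = (0, 19/24)
5. C is the midpoint of LP ⇒ C = (0, 7/8)
2·[QRC] = -3/8, 2·[NPH] = -1/72
[QRC]:[NPH] = -3/8:-1/72 = 27

[QRC]:[NPH] = 27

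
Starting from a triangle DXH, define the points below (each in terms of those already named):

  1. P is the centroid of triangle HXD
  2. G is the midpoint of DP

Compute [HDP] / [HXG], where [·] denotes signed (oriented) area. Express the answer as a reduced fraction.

Choose coordinates D = (0, 0), X = (1, 0), H = (0, 1).
1. P is the centroid of triangle HXD ⇒ P = (1/3, 1/3)
2. G is the midpoint of DP ⇒ G = (1/6, 1/6)
2·[HDP] = 1/3, 2·[HXG] = -2/3
[HDP]:[HXG] = 1/3:-2/3 = -1/2

[HDP]:[HXG] = -1/2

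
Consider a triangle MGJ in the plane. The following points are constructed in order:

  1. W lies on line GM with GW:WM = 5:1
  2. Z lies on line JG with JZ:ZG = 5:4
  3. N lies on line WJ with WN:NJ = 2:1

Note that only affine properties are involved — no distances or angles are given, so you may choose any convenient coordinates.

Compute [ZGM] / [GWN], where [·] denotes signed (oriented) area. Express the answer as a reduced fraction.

Assign M = (0, 0), G = (1, 0), J = (0, 1) — the answer is frame-independent, so this choice is without loss of generality.
1. W lies on line GM with GW:WM = 5:1 ⇒ W = (1/6, 0)
2. Z lies on line JG with JZ:ZG = 5:4 ⇒ Z = (5/9, 4/9)
3. N lies on line WJ with WN:NJ = 2:1 ⇒ N = (1/18, 2/3)
2·[ZGM] = -4/9, 2·[GWN] = -5/9
[ZGM]:[GWN] = -4/9:-5/9 = 4/5

[ZGM]:[GWN] = 4/5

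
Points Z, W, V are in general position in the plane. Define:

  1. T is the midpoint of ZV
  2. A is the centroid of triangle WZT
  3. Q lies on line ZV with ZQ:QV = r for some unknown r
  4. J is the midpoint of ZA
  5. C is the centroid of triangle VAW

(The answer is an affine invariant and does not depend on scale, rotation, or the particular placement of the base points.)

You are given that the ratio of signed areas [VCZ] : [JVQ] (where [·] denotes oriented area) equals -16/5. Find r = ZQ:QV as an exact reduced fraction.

Choose coordinates Z = (0, 0), W = (1, 0), V = (0, 1).
1. T is the midpoint of ZV ⇒ T = (0, 1/2)
2. A is the centroid of triangle WZT ⇒ A = (1/3, 1/6)
3. With ZQ:QV = r, write λ = r/(r+1) so Q = Z + λ·(V−Z); Q is affine-linear in λ
4. J is the midpoint of ZA ⇒ J = (1/6, 1/12)
5. C is the centroid of triangle VAW ⇒ C = (4/9, 7/18)
Every point depending on Q is an affine combination of Q and λ-independent points, so each such coordinate is linear in λ; the λ² term in each signed area is a multiple of (V−Z)×(V−Z) = 0, so 2·[VCZ] and 2·[JVQ] are each linear in λ. Evaluating at λ=0 and λ=1:
  2·[VCZ] = -4/9,   2·[JVQ] = -1/6·λ + 1/6
So [VCZ]:[JVQ] = (-4/9) / (-1/6·λ + 1/6). Setting this equal to -16/5:
  -4/9 = -16/5·(-1/6·λ + 1/6)  ⇒  λ = 1/6
Then r = λ/(1−λ) = (1/6)/(5/6) = 1/5. Check: with r = 1/5, Q = (0, 1/6) and [VCZ]:[JVQ] = -16/5 as required.

r = 1/5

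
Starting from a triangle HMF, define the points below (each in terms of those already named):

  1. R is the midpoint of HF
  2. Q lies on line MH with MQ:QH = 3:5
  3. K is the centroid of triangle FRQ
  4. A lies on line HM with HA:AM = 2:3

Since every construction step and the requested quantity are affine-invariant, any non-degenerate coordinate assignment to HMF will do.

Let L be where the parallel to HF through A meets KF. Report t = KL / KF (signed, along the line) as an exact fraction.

Choose coordinates H = (0, 0), M = (1, 0), F = (0, 1).
1. R is the midpoint of HF ⇒ R = (0, 1/2)
2. Q lies on line MH with MQ:QH = 3:5 ⇒ Q = (5/8, 0)
3. K is the centroid of triangle FRQ ⇒ K = (5/24, 1/2)
4. A lies on line HM with HA:AM = 2:3 ⇒ A = (2/5, 0)
through A parallel to HF: direction (0, 1); meets KF at L = (2/5, 1/25)
L = K + t·(F−K) with t = -23/25

t = -23/25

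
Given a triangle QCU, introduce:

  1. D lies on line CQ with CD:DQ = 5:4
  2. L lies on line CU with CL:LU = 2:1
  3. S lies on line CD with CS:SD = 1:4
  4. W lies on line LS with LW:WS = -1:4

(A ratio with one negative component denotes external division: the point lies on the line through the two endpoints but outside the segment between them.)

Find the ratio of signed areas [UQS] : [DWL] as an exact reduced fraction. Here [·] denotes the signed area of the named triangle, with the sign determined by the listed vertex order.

Set Q = (0, 0), C = (1, 0), U = (0, 1); any affine frame gives the same invariant.
1. D lies on line CQ with CD:DQ = 5:4 ⇒ D = (4/9, 0)
2. L lies on line CU with CL:LU = 2:1 ⇒ L = (1/3, 2/3)
3. S lies on line CD with CS:SD = 1:4 ⇒ S = (8/9, 0)
4. W lies on line LS with LW:WS = -1:4 ⇒ W = (4/27, 8/9)
2·[UQS] = 8/9, 2·[DWL] = -8/81
[UQS]:[DWL] = 8/9:-8/81 = -9

[UQS]:[DWL] = -9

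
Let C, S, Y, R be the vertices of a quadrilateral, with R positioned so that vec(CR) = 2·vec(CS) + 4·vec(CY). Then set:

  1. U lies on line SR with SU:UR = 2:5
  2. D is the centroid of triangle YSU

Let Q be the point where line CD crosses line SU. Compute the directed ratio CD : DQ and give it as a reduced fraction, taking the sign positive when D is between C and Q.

CD:DQ = 7/5

Work in coordinates with C = (0, 0), S = (1, 0), Y = (0, 1), R = (2, 4).
1. U lies on line SR with SU:UR = 2:5 ⇒ U = (9/7, 8/7)
2. D is the centroid of triangle YSU ⇒ D = (16/21, 5/7)
line CD meets SU at Q = (64/49, 60/49)
D = C + t·(Q−C) with t = 7/12, so CD:DQ = 7/12:5/12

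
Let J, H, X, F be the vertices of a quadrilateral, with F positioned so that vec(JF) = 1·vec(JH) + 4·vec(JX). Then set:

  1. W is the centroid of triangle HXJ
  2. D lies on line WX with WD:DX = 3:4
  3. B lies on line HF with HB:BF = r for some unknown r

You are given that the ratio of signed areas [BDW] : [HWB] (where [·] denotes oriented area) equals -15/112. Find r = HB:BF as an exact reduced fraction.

r = -2/5

Choose coordinates J = (0, 0), H = (1, 0), X = (0, 1), F = (1, 4).
1. W is the centroid of triangle HXJ ⇒ W = (1/3, 1/3)
2. D lies on line WX with WD:DX = 3:4 ⇒ D = (4/21, 13/21)
3. With HB:BF = r, write λ = r/(r+1) so B = H + λ·(F−H); B is affine-linear in λ
Every point depending on B is an affine combination of B and λ-independent points, so each such coordinate is linear in λ; the λ² term in each signed area is a multiple of (F−H)×(F−H) = 0, so 2·[BDW] and 2·[HWB] are each linear in λ. Evaluating at λ=0 and λ=1:
  2·[BDW] = 4/7·λ + 1/7,   2·[HWB] = -8/3·λ
So [BDW]:[HWB] = (4/7·λ + 1/7) / (-8/3·λ). Setting this equal to -15/112:
  4/7·λ + 1/7 = -15/112·(-8/3·λ)  ⇒  λ = -2/3
Then r = λ/(1−λ) = (-2/3)/(5/3) = -2/5. Check: with r = -2/5, B = (1, -8/3) and [BDW]:[HWB] = -15/112 as required.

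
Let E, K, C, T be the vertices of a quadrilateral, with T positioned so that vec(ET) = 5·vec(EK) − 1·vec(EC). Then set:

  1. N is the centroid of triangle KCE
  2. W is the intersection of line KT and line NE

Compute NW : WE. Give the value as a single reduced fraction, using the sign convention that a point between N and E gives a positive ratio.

Set E = (0, 0), K = (1, 0), C = (0, 1), T = (5, -1); any affine frame gives the same invariant.
1. N is the centroid of triangle KCE ⇒ N = (1/3, 1/3)
2. W is the intersection of line KT and line NE ⇒ W = (1/5, 1/5)
W = N + t·(E−N) with t = 2/5, so NW:WE = t:(1−t) = 2/5:3/5

NW:WE = 2/3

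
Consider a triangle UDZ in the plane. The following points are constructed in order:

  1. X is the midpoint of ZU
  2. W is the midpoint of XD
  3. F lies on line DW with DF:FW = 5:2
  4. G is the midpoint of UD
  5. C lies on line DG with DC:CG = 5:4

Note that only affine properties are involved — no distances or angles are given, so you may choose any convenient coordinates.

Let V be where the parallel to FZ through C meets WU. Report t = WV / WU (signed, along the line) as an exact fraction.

t = -11/288

Work in coordinates with U = (0, 0), D = (1, 0), Z = (0, 1).
1. X is the midpoint of ZU ⇒ X = (0, 1/2)
2. W is the midpoint of XD ⇒ W = (1/2, 1/4)
3. F lies on line DW with DF:FW = 5:2 ⇒ F = (9/14, 5/28)
4. G is the midpoint of UD ⇒ G = (1/2, 0)
5. C lies on line DG with DC:CG = 5:4 ⇒ C = (13/18, 0)
through C parallel to FZ: direction (-9/14, 23/28); meets WU at V = (299/576, 299/1152)
V = W + t·(U−W) with t = -11/288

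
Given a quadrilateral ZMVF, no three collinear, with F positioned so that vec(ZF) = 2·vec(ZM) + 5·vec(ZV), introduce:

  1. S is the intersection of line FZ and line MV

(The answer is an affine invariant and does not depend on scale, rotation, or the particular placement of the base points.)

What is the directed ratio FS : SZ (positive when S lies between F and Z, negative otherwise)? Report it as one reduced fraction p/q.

FS:SZ = 6

Work in coordinates with Z = (0, 0), M = (1, 0), V = (0, 1), F = (2, 5).
1. S is the intersection of line FZ and line MV ⇒ S = (2/7, 5/7)
S = F + t·(Z−F) with t = 6/7, so FS:SZ = t:(1−t) = 6/7:1/7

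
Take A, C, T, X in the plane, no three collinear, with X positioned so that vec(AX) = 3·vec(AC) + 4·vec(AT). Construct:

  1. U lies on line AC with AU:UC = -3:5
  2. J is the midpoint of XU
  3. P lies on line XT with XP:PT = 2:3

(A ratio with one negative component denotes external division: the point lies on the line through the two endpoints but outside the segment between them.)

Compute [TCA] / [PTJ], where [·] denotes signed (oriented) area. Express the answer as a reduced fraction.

[TCA]:[PTJ] = 20/9

Work in coordinates with A = (0, 0), C = (1, 0), T = (0, 1), X = (3, 4).
1. U lies on line AC with AU:UC = -3:5 ⇒ U = (-3/2, 0)
2. J is the midpoint of XU ⇒ J = (3/4, 2)
3. P lies on line XT with XP:PT = 2:3 ⇒ P = (9/5, 14/5)
2·[TCA] = -1, 2·[PTJ] = -9/20
[TCA]:[PTJ] = -1:-9/20 = 20/9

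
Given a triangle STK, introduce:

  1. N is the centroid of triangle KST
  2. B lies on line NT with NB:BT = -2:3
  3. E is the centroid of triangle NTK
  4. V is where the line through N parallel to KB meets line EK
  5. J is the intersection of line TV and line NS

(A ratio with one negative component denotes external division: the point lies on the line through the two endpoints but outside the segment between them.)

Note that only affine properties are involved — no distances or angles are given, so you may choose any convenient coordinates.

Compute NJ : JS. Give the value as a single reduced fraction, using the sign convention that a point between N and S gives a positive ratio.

Choose coordinates S = (0, 0), T = (1, 0), K = (0, 1).
1. N is the centroid of triangle KST ⇒ N = (1/3, 1/3)
2. B lies on line NT with NB:BT = -2:3 ⇒ B = (-1, 1)
3. E is the centroid of triangle NTK ⇒ E = (4/9, 4/9)
4. V is where the line through N parallel to KB meets line EK ⇒ V = (8/15, 1/3)
5. J is the intersection of line TV and line NS ⇒ J = (5/12, 5/12)
J = N + t·(S−N) with t = -1/4, so NJ:JS = t:(1−t) = -1/4:5/4

NJ:JS = -1/5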